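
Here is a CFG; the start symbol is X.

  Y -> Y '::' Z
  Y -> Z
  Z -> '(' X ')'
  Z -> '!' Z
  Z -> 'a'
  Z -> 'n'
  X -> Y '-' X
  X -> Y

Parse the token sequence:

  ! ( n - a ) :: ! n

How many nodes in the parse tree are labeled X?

[X [Y [Y [Z ! [Z ( [X [Y [Z n]] - [X [Y [Z a]]]] )]]] :: [Z ! [Z n]]]]

3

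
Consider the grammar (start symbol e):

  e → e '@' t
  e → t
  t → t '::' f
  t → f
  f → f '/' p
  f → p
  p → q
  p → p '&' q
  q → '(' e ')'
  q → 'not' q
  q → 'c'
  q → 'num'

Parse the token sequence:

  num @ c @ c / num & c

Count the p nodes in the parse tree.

5

[e [e [e [t [f [p [q num]]]]] @ [t [f [p [q c]]]]] @ [t [f [f [p [q c]]] / [p [p [q num]] & [q c]]]]]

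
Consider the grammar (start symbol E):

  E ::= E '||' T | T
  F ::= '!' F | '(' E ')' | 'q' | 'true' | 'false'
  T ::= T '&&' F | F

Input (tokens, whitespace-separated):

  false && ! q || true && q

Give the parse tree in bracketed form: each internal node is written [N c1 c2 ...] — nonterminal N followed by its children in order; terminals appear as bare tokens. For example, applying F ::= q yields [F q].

E
E || T
T || T
T && F || T
F && F || T
false && F || T
false && ! F || T
false && ! q || T
false && ! q || T && F
false && ! q || F && F
false && ! q || true && F
false && ! q || true && q

[E [E [T [T [F false]] && [F ! [F q]]]] || [T [T [F true]] && [F q]]]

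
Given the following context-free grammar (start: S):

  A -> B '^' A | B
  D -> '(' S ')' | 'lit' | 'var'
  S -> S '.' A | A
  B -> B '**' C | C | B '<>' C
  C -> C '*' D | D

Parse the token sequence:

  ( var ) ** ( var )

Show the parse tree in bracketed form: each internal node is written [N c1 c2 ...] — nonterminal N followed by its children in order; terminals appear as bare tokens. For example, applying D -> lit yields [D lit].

S
A
B
B ** C
C ** C
D ** C
( S ) ** C
( A ) ** C
( B ) ** C
( C ) ** C
( D ) ** C
( var ) ** C
( var ) ** D
( var ) ** ( S )
( var ) ** ( A )
( var ) ** ( B )
( var ) ** ( C )
( var ) ** ( D )
( var ) ** ( var )

[S [A [B [B [C [D ( [S [A [B [C [D var]]]]] )]]] ** [C [D ( [S [A [B [C [D var]]]]] )]]]]]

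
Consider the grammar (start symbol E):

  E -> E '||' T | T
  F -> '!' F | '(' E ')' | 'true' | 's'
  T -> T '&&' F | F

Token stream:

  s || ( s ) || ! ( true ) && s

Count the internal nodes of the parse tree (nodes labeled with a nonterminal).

[E [E [E [T [F s]]] || [T [F ( [E [T [F s]]] )]]] || [T [T [F ! [F ( [E [T [F true]]] )]]] && [F s]]]

18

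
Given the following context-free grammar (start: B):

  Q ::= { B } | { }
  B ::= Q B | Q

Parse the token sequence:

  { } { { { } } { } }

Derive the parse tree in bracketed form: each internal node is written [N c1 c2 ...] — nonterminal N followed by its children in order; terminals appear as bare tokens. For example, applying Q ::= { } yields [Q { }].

B
Q B
{ } B
{ } Q
{ } { B }
{ } { Q B }
{ } { { B } B }
{ } { { Q } B }
{ } { { { } } B }
{ } { { { } } Q }
{ } { { { } } { } }

[B [Q { }] [B [Q { [B [Q { [B [Q { }]] }] [B [Q { }]]] }]]]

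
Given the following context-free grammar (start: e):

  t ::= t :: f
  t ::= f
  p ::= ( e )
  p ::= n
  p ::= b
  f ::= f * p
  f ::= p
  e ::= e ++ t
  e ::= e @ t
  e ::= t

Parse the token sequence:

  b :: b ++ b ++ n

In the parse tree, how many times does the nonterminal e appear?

[e [e [e [t [t [f [p b]]] :: [f [p b]]]] ++ [t [f [p b]]]] ++ [t [f [p n]]]]

3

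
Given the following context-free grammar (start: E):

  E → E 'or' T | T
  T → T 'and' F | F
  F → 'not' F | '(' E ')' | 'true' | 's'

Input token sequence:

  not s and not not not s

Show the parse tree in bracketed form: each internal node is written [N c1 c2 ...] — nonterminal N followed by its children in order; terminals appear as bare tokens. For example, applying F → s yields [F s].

E
T
T and F
F and F
not F and F
not s and F
not s and not F
not s and not not F
not s and not not not F
not s and not not not s

[E [T [T [F not [F s]]] and [F not [F not [F not [F s]]]]]]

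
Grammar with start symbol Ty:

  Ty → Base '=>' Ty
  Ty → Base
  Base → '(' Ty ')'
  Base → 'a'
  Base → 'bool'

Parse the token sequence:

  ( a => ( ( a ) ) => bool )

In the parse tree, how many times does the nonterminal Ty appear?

6

[Ty [Base ( [Ty [Base a] => [Ty [Base ( [Ty [Base ( [Ty [Base a]] )]] )] => [Ty [Base bool]]]] )]]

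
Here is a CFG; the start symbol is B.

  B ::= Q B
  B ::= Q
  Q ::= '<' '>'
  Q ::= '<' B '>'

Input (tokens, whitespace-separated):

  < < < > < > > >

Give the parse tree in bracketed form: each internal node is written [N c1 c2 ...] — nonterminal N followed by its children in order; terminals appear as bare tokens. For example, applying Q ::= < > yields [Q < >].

[B [Q < [B [Q < [B [Q < >] [B [Q < >]]] >]] >]]

B
Q
< B >
< Q >
< < B > >
< < Q B > >
< < < > B > >
< < < > Q > >
< < < > < > > >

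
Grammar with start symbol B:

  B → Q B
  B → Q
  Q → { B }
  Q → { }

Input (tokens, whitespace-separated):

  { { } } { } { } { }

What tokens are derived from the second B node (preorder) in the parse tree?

{ }

[B [Q { [B [Q { }]] }] [B [Q { }] [B [Q { }] [B [Q { }]]]]]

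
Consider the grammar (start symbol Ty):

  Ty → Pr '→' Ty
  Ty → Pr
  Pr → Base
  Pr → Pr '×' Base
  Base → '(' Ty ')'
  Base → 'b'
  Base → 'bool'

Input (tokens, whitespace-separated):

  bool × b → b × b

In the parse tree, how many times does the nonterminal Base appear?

4

[Ty [Pr [Pr [Base bool]] × [Base b]] → [Ty [Pr [Pr [Base b]] × [Base b]]]]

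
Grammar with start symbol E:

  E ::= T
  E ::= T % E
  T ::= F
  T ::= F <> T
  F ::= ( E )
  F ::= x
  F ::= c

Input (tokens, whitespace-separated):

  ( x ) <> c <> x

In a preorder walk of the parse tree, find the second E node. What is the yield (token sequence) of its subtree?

x

[E [T [F ( [E [T [F x]]] )] <> [T [F c] <> [T [F x]]]]]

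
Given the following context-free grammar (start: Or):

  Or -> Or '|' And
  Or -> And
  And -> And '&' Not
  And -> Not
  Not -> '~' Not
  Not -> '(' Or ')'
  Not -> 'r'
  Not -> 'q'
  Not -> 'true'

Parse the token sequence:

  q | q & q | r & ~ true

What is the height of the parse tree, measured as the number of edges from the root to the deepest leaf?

[Or [Or [Or [And [Not q]]] | [And [And [Not q]] & [Not q]]] | [And [And [Not r]] & [Not ~ [Not true]]]]

5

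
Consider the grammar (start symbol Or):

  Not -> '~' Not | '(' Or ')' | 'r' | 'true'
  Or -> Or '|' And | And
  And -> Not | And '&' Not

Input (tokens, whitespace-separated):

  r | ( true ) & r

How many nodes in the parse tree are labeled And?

4

[Or [Or [And [Not r]]] | [And [And [Not ( [Or [And [Not true]]] )]] & [Not r]]]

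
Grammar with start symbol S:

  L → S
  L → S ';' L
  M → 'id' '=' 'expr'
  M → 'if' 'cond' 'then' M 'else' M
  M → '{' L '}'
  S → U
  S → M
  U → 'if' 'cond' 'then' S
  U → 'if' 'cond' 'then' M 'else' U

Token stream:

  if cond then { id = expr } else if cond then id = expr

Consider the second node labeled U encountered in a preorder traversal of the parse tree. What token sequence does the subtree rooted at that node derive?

if cond then id = expr

[S [U if cond then [M { [L [S [M id = expr]]] }] else [U if cond then [S [M id = expr]]]]]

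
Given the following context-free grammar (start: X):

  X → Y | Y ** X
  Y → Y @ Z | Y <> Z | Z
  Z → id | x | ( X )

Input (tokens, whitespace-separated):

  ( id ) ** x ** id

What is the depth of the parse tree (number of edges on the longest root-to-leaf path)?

6

[X [Y [Z ( [X [Y [Z id]]] )]] ** [X [Y [Z x]] ** [X [Y [Z id]]]]]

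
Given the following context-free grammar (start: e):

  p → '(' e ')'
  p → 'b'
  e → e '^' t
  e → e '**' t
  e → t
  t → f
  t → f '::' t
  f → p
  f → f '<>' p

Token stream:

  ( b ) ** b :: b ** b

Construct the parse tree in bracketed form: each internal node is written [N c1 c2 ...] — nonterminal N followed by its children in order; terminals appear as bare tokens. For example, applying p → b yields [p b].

[e [e [e [t [f [p ( [e [t [f [p b]]]] )]]]] ** [t [f [p b]] :: [t [f [p b]]]]] ** [t [f [p b]]]]

e
e ** t
e ** t ** t
t ** t ** t
f ** t ** t
p ** t ** t
( e ) ** t ** t
( t ) ** t ** t
( f ) ** t ** t
( p ) ** t ** t
( b ) ** t ** t
( b ) ** f :: t ** t
( b ) ** p :: t ** t
( b ) ** b :: t ** t
( b ) ** b :: f ** t
( b ) ** b :: p ** t
( b ) ** b :: b ** t
( b ) ** b :: b ** f
( b ) ** b :: b ** p
( b ) ** b :: b ** b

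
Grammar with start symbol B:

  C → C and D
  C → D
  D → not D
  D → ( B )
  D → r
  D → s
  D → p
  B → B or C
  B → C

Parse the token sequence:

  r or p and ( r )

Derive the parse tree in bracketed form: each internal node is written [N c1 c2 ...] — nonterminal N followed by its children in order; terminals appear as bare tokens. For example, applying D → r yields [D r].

[B [B [C [D r]]] or [C [C [D p]] and [D ( [B [C [D r]]] )]]]

B
B or C
C or C
D or C
r or C
r or C and D
r or D and D
r or p and D
r or p and ( B )
r or p and ( C )
r or p and ( D )
r or p and ( r )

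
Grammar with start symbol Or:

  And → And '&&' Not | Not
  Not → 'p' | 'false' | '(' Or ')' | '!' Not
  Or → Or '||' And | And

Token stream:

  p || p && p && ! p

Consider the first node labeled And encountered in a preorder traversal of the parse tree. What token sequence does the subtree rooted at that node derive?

[Or [Or [And [Not p]]] || [And [And [And [Not p]] && [Not p]] && [Not ! [Not p]]]]

p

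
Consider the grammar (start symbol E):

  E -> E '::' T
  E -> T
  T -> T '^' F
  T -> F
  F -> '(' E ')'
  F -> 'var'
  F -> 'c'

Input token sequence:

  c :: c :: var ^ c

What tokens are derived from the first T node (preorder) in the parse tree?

c

[E [E [E [T [F c]]] :: [T [F c]]] :: [T [T [F var]] ^ [F c]]]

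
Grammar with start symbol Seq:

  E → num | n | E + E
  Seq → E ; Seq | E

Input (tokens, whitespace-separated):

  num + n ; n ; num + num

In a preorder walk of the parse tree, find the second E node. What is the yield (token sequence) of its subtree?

[Seq [E [E num] + [E n]] ; [Seq [E n] ; [Seq [E [E num] + [E num]]]]]

num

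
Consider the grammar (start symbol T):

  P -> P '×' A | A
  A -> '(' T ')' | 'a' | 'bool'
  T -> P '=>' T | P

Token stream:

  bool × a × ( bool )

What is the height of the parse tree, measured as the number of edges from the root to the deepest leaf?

[T [P [P [P [A bool]] × [A a]] × [A ( [T [P [A bool]]] )]]]

6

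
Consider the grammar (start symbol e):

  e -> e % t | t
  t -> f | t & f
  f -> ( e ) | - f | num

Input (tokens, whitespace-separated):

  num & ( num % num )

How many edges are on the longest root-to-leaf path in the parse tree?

7

[e [t [t [f num]] & [f ( [e [e [t [f num]]] % [t [f num]]] )]]]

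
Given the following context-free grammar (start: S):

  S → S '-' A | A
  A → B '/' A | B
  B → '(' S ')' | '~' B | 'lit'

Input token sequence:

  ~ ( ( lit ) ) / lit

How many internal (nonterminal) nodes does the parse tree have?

12

[S [A [B ~ [B ( [S [A [B ( [S [A [B lit]]] )]]] )]] / [A [B lit]]]]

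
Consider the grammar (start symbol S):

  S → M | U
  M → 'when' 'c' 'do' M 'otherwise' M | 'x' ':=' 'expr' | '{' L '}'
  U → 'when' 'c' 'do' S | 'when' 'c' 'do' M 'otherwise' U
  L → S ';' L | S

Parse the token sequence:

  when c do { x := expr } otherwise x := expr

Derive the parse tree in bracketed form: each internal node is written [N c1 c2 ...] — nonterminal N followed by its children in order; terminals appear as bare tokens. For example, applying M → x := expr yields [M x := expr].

S
M
when c do M otherwise M
when c do { L } otherwise M
when c do { S } otherwise M
when c do { M } otherwise M
when c do { x := expr } otherwise M
when c do { x := expr } otherwise x := expr

[S [M when c do [M { [L [S [M x := expr]]] }] otherwise [M x := expr]]]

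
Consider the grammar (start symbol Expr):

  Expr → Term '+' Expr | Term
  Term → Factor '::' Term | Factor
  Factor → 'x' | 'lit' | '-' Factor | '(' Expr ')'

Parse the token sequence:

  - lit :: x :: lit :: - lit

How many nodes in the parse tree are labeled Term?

[Expr [Term [Factor - [Factor lit]] :: [Term [Factor x] :: [Term [Factor lit] :: [Term [Factor - [Factor lit]]]]]]]

4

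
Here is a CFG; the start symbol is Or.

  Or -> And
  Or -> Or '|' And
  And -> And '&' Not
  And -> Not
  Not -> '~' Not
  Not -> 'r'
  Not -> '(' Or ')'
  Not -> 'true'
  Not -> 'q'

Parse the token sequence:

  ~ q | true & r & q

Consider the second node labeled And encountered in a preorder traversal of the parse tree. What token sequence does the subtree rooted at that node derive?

[Or [Or [And [Not ~ [Not q]]]] | [And [And [And [Not true]] & [Not r]] & [Not q]]]

true & r & q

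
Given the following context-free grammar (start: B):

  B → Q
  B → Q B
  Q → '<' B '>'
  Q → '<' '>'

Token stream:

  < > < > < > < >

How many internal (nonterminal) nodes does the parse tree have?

[B [Q < >] [B [Q < >] [B [Q < >] [B [Q < >]]]]]

8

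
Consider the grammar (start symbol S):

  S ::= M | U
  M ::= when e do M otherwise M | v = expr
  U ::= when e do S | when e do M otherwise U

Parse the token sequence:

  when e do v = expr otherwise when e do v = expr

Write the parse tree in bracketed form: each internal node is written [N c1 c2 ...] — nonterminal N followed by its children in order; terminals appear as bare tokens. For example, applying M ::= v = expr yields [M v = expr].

S
U
when e do M otherwise U
when e do v = expr otherwise U
when e do v = expr otherwise when e do S
when e do v = expr otherwise when e do M
when e do v = expr otherwise when e do v = expr

[S [U when e do [M v = expr] otherwise [U when e do [S [M v = expr]]]]]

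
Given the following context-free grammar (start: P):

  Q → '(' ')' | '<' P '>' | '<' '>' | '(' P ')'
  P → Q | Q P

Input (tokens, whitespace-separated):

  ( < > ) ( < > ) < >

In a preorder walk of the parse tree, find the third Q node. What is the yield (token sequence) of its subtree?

( < > )

[P [Q ( [P [Q < >]] )] [P [Q ( [P [Q < >]] )] [P [Q < >]]]]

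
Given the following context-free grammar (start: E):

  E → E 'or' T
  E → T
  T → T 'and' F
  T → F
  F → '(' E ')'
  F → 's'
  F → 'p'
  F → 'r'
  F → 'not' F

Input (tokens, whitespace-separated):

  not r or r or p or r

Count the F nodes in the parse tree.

5

[E [E [E [E [T [F not [F r]]]] or [T [F r]]] or [T [F p]]] or [T [F r]]]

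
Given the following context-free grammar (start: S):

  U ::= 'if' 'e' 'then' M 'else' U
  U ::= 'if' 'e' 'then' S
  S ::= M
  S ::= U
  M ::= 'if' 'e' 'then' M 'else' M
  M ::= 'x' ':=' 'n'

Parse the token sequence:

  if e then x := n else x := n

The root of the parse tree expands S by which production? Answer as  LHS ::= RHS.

S ::= M

[S [M if e then [M x := n] else [M x := n]]]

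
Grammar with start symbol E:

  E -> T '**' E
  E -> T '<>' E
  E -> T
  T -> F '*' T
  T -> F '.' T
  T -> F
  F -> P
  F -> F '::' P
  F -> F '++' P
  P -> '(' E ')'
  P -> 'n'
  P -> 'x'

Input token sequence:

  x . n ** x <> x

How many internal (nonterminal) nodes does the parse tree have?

[E [T [F [P x]] . [T [F [P n]]]] ** [E [T [F [P x]]] <> [E [T [F [P x]]]]]]

15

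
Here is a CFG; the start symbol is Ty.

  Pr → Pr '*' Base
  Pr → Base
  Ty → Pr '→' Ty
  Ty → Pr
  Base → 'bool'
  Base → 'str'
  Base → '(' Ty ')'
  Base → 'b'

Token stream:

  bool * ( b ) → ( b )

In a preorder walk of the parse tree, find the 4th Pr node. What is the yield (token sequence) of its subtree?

( b )

[Ty [Pr [Pr [Base bool]] * [Base ( [Ty [Pr [Base b]]] )]] → [Ty [Pr [Base ( [Ty [Pr [Base b]]] )]]]]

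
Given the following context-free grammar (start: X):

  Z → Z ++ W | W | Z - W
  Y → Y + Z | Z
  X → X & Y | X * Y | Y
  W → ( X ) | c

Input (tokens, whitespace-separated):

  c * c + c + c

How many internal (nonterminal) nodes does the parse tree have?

[X [X [Y [Z [W c]]]] * [Y [Y [Y [Z [W c]]] + [Z [W c]]] + [Z [W c]]]]

14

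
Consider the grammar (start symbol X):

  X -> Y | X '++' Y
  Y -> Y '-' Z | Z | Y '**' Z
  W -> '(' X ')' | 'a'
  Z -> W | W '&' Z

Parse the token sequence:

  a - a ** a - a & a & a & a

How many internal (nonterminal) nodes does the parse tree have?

[X [Y [Y [Y [Y [Z [W a]]] - [Z [W a]]] ** [Z [W a]]] - [Z [W a] & [Z [W a] & [Z [W a] & [Z [W a]]]]]]]

19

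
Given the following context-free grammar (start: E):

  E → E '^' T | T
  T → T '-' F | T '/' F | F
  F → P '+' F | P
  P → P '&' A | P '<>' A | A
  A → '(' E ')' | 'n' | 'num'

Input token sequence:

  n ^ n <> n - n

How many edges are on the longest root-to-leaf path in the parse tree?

7

[E [E [T [F [P [A n]]]]] ^ [T [T [F [P [P [A n]] <> [A n]]]] - [F [P [A n]]]]]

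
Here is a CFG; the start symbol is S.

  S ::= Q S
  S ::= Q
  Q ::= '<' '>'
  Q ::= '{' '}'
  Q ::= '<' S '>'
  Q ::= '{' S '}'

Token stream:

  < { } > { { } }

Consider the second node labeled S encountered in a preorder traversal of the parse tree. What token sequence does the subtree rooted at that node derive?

[S [Q < [S [Q { }]] >] [S [Q { [S [Q { }]] }]]]

{ }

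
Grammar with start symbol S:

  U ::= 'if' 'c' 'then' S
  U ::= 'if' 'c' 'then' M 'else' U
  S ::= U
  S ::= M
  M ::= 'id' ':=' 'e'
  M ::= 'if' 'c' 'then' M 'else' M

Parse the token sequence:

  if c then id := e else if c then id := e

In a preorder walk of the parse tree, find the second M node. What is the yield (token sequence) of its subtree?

id := e

[S [U if c then [M id := e] else [U if c then [S [M id := e]]]]]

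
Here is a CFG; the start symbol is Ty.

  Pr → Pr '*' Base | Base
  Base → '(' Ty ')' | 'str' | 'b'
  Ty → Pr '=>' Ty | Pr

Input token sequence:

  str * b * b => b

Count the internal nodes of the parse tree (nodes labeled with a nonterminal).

10

[Ty [Pr [Pr [Pr [Base str]] * [Base b]] * [Base b]] => [Ty [Pr [Base b]]]]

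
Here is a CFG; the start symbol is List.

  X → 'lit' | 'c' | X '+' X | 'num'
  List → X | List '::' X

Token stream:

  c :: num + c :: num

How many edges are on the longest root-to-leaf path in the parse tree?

4

[List [List [List [X c]] :: [X [X num] + [X c]]] :: [X num]]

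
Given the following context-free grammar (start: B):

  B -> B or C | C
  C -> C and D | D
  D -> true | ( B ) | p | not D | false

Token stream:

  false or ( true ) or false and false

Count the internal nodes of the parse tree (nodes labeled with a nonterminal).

[B [B [B [C [D false]]] or [C [D ( [B [C [D true]]] )]]] or [C [C [D false]] and [D false]]]

14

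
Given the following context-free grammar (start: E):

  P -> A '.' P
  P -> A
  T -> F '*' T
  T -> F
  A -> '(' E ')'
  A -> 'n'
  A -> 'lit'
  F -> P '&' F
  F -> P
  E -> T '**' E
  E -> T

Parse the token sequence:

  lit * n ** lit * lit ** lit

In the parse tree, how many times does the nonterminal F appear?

5

[E [T [F [P [A lit]]] * [T [F [P [A n]]]]] ** [E [T [F [P [A lit]]] * [T [F [P [A lit]]]]] ** [E [T [F [P [A lit]]]]]]]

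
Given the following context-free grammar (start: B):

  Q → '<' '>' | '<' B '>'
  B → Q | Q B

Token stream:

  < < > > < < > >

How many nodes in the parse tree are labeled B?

[B [Q < [B [Q < >]] >] [B [Q < [B [Q < >]] >]]]

4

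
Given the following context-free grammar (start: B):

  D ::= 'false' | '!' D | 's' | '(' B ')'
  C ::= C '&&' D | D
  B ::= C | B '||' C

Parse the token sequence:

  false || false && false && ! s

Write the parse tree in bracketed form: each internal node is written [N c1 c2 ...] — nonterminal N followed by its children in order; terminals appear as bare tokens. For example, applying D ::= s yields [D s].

[B [B [C [D false]]] || [C [C [C [D false]] && [D false]] && [D ! [D s]]]]

B
B || C
C || C
D || C
false || C
false || C && D
false || C && D && D
false || D && D && D
false || false && D && D
false || false && false && D
false || false && false && ! D
false || false && false && ! s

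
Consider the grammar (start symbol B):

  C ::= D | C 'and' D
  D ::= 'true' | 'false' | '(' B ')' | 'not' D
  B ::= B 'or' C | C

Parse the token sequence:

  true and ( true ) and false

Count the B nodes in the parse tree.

[B [C [C [C [D true]] and [D ( [B [C [D true]]] )]] and [D false]]]

2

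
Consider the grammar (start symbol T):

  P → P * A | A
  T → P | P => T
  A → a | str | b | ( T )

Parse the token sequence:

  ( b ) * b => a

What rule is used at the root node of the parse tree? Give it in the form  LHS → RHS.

[T [P [P [A ( [T [P [A b]]] )]] * [A b]] => [T [P [A a]]]]

T → P => T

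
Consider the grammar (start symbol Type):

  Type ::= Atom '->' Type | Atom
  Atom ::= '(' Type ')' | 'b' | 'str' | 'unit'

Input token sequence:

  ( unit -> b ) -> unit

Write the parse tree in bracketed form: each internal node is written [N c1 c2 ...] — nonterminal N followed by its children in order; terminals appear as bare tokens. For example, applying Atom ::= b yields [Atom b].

Type
Atom -> Type
( Type ) -> Type
( Atom -> Type ) -> Type
( unit -> Type ) -> Type
( unit -> Atom ) -> Type
( unit -> b ) -> Type
( unit -> b ) -> Atom
( unit -> b ) -> unit

[Type [Atom ( [Type [Atom unit] -> [Type [Atom b]]] )] -> [Type [Atom unit]]]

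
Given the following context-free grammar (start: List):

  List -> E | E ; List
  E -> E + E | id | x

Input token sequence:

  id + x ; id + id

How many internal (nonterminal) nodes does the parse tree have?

8

[List [E [E id] + [E x]] ; [List [E [E id] + [E id]]]]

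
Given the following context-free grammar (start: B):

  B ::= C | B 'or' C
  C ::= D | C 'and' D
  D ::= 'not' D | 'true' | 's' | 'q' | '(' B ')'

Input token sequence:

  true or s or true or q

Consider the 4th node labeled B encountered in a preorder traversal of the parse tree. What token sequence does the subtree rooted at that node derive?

true

[B [B [B [B [C [D true]]] or [C [D s]]] or [C [D true]]] or [C [D q]]]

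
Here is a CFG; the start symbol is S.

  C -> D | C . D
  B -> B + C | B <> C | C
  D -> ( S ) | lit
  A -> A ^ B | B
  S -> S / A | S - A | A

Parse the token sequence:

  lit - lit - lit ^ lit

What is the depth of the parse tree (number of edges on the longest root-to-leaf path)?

[S [S [S [A [B [C [D lit]]]]] - [A [B [C [D lit]]]]] - [A [A [B [C [D lit]]]] ^ [B [C [D lit]]]]]

7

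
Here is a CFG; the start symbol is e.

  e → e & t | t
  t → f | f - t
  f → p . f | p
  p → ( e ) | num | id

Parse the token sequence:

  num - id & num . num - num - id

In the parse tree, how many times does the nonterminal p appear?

[e [e [t [f [p num]] - [t [f [p id]]]]] & [t [f [p num] . [f [p num]]] - [t [f [p num]] - [t [f [p id]]]]]]

6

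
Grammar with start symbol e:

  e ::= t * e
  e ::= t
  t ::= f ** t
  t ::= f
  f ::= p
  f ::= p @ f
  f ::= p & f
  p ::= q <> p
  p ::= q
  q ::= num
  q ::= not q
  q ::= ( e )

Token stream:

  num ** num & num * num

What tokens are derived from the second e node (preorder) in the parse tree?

[e [t [f [p [q num]]] ** [t [f [p [q num]] & [f [p [q num]]]]]] * [e [t [f [p [q num]]]]]]

num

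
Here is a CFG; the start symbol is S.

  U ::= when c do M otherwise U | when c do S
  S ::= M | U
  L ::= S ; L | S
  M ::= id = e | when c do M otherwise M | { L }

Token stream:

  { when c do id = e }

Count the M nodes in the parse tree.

2

[S [M { [L [S [U when c do [S [M id = e]]]]] }]]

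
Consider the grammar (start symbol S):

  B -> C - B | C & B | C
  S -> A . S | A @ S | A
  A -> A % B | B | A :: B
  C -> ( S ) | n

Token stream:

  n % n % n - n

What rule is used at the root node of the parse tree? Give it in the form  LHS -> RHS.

S -> A

[S [A [A [A [B [C n]]] % [B [C n]]] % [B [C n] - [B [C n]]]]]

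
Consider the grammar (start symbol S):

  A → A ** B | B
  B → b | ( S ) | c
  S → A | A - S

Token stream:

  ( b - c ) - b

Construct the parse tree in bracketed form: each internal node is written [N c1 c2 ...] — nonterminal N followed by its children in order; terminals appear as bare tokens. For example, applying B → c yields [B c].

[S [A [B ( [S [A [B b]] - [S [A [B c]]]] )]] - [S [A [B b]]]]

S
A - S
B - S
( S ) - S
( A - S ) - S
( B - S ) - S
( b - S ) - S
( b - A ) - S
( b - B ) - S
( b - c ) - S
( b - c ) - A
( b - c ) - B
( b - c ) - b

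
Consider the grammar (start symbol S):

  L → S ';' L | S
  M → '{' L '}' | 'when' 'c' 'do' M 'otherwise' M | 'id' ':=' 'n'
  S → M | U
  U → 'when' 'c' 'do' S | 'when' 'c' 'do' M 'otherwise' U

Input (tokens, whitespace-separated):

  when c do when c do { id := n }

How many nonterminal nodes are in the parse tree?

[S [U when c do [S [U when c do [S [M { [L [S [M id := n]]] }]]]]]]

9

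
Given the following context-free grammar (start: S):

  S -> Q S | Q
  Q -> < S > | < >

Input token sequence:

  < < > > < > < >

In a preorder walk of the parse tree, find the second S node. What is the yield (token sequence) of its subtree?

[S [Q < [S [Q < >]] >] [S [Q < >] [S [Q < >]]]]

< >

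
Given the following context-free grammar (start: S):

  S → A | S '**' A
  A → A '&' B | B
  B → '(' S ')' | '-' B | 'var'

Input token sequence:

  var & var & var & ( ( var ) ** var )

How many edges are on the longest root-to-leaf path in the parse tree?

10

[S [A [A [A [A [B var]] & [B var]] & [B var]] & [B ( [S [S [A [B ( [S [A [B var]]] )]]] ** [A [B var]]] )]]]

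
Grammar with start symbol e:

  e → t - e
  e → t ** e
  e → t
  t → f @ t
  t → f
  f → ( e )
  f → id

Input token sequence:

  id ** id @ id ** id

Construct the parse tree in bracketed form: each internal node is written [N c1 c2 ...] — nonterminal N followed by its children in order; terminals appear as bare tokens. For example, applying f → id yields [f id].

[e [t [f id]] ** [e [t [f id] @ [t [f id]]] ** [e [t [f id]]]]]

e
t ** e
f ** e
id ** e
id ** t ** e
id ** f @ t ** e
id ** id @ t ** e
id ** id @ f ** e
id ** id @ id ** e
id ** id @ id ** t
id ** id @ id ** f
id ** id @ id ** id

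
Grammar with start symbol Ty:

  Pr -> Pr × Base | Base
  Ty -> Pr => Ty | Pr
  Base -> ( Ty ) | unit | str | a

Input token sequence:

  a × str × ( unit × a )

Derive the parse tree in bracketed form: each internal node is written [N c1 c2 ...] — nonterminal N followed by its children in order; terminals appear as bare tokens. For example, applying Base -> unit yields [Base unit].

Ty
Pr
Pr × Base
Pr × Base × Base
Base × Base × Base
a × Base × Base
a × str × Base
a × str × ( Ty )
a × str × ( Pr )
a × str × ( Pr × Base )
a × str × ( Base × Base )
a × str × ( unit × Base )
a × str × ( unit × a )

[Ty [Pr [Pr [Pr [Base a]] × [Base str]] × [Base ( [Ty [Pr [Pr [Base unit]] × [Base a]]] )]]]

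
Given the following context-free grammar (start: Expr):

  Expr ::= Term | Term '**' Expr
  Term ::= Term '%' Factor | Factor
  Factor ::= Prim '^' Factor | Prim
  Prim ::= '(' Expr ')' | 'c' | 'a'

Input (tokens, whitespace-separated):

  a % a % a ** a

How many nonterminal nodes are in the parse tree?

[Expr [Term [Term [Term [Factor [Prim a]]] % [Factor [Prim a]]] % [Factor [Prim a]]] ** [Expr [Term [Factor [Prim a]]]]]

14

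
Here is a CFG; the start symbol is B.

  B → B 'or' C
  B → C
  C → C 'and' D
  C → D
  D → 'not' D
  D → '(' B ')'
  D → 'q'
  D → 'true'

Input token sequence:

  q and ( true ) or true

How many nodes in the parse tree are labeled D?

4

[B [B [C [C [D q]] and [D ( [B [C [D true]]] )]]] or [C [D true]]]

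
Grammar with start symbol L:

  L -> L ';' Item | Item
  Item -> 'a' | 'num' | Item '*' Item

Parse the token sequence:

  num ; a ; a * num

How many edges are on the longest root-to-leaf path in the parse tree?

[L [L [L [Item num]] ; [Item a]] ; [Item [Item a] * [Item num]]]

4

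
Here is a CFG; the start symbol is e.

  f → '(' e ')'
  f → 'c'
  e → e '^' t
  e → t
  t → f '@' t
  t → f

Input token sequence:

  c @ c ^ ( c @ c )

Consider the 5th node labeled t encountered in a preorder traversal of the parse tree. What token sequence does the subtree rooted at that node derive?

[e [e [t [f c] @ [t [f c]]]] ^ [t [f ( [e [t [f c] @ [t [f c]]]] )]]]

c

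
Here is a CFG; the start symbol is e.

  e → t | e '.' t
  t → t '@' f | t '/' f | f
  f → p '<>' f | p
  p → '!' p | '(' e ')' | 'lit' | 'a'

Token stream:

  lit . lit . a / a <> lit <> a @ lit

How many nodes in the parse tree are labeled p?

[e [e [e [t [f [p lit]]]] . [t [f [p lit]]]] . [t [t [t [f [p a]]] / [f [p a] <> [f [p lit] <> [f [p a]]]]] @ [f [p lit]]]]

7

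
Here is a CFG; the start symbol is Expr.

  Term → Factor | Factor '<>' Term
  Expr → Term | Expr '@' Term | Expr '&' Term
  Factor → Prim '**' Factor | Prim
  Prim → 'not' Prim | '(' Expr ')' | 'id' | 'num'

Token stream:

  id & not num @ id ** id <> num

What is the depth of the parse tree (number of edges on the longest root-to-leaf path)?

[Expr [Expr [Expr [Term [Factor [Prim id]]]] & [Term [Factor [Prim not [Prim num]]]]] @ [Term [Factor [Prim id] ** [Factor [Prim id]]] <> [Term [Factor [Prim num]]]]]

6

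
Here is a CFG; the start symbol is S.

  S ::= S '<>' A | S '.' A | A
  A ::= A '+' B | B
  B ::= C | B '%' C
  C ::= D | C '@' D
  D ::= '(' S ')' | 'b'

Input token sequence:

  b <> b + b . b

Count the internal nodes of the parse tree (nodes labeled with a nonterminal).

19

[S [S [S [A [B [C [D b]]]]] <> [A [A [B [C [D b]]]] + [B [C [D b]]]]] . [A [B [C [D b]]]]]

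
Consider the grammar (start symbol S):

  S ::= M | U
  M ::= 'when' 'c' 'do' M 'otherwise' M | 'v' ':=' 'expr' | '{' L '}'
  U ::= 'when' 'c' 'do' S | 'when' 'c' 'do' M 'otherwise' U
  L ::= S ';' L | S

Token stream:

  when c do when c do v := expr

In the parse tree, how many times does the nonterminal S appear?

[S [U when c do [S [U when c do [S [M v := expr]]]]]]

3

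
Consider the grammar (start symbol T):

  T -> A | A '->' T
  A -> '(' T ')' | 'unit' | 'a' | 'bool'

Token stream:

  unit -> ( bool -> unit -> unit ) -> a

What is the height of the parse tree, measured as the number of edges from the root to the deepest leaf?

7

[T [A unit] -> [T [A ( [T [A bool] -> [T [A unit] -> [T [A unit]]]] )] -> [T [A a]]]]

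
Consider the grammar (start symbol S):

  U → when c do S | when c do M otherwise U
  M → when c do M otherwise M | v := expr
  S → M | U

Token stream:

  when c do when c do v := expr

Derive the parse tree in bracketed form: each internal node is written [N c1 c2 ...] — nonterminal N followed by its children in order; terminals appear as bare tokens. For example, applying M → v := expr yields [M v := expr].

S
U
when c do S
when c do U
when c do when c do S
when c do when c do M
when c do when c do v := expr

[S [U when c do [S [U when c do [S [M v := expr]]]]]]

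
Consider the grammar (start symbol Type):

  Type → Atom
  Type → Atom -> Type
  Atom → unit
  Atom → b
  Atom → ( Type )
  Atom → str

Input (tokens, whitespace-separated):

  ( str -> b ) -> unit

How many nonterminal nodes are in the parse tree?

[Type [Atom ( [Type [Atom str] -> [Type [Atom b]]] )] -> [Type [Atom unit]]]

8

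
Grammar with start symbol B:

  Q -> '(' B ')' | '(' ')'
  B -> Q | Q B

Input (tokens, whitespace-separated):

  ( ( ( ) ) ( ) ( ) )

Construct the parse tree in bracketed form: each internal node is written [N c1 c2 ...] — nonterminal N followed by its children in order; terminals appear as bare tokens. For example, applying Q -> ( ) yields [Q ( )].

B
Q
( B )
( Q B )
( ( B ) B )
( ( Q ) B )
( ( ( ) ) B )
( ( ( ) ) Q B )
( ( ( ) ) ( ) B )
( ( ( ) ) ( ) Q )
( ( ( ) ) ( ) ( ) )

[B [Q ( [B [Q ( [B [Q ( )]] )] [B [Q ( )] [B [Q ( )]]]] )]]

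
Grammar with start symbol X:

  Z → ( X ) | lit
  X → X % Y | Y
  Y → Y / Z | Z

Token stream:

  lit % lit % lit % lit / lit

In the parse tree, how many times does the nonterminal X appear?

4

[X [X [X [X [Y [Z lit]]] % [Y [Z lit]]] % [Y [Z lit]]] % [Y [Y [Z lit]] / [Z lit]]]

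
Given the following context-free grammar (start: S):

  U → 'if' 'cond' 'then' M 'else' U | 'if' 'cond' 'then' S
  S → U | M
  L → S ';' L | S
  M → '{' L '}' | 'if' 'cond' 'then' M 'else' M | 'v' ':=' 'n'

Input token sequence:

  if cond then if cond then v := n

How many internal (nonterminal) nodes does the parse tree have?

6

[S [U if cond then [S [U if cond then [S [M v := n]]]]]]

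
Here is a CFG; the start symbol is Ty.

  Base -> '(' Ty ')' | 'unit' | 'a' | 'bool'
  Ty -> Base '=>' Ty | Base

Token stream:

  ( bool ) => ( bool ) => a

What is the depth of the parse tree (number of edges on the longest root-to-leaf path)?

[Ty [Base ( [Ty [Base bool]] )] => [Ty [Base ( [Ty [Base bool]] )] => [Ty [Base a]]]]

5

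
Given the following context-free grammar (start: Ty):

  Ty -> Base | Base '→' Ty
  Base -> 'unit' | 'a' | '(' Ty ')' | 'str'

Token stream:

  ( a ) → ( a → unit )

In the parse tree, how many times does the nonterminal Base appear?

5

[Ty [Base ( [Ty [Base a]] )] → [Ty [Base ( [Ty [Base a] → [Ty [Base unit]]] )]]]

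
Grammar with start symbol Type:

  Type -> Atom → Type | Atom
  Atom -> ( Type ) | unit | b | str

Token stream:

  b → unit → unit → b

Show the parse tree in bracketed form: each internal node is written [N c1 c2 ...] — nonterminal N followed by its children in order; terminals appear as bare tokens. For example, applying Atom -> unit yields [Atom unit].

[Type [Atom b] → [Type [Atom unit] → [Type [Atom unit] → [Type [Atom b]]]]]

Type
Atom → Type
b → Type
b → Atom → Type
b → unit → Type
b → unit → Atom → Type
b → unit → unit → Type
b → unit → unit → Atom
b → unit → unit → b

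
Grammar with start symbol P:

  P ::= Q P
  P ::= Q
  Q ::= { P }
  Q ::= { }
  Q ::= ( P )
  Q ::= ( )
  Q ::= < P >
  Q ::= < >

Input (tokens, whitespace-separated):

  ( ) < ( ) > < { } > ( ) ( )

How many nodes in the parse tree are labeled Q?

7

[P [Q ( )] [P [Q < [P [Q ( )]] >] [P [Q < [P [Q { }]] >] [P [Q ( )] [P [Q ( )]]]]]]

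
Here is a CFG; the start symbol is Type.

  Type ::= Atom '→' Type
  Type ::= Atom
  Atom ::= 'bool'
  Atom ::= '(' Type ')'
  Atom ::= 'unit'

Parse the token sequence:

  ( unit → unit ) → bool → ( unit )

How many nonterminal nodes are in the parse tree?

[Type [Atom ( [Type [Atom unit] → [Type [Atom unit]]] )] → [Type [Atom bool] → [Type [Atom ( [Type [Atom unit]] )]]]]

12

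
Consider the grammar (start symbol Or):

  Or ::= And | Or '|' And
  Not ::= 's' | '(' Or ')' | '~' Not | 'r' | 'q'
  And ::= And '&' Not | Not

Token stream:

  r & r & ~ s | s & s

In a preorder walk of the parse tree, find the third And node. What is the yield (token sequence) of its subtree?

[Or [Or [And [And [And [Not r]] & [Not r]] & [Not ~ [Not s]]]] | [And [And [Not s]] & [Not s]]]

r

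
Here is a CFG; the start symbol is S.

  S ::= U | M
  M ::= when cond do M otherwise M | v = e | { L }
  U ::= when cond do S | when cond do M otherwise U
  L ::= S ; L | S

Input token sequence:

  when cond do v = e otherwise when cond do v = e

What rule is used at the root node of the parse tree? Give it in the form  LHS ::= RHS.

S ::= U

[S [U when cond do [M v = e] otherwise [U when cond do [S [M v = e]]]]]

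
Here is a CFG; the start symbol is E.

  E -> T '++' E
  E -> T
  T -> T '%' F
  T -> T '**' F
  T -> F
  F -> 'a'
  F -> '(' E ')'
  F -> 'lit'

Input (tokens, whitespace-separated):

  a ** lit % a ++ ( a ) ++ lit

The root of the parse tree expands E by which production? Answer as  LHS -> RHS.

E -> T '++' E

[E [T [T [T [F a]] ** [F lit]] % [F a]] ++ [E [T [F ( [E [T [F a]]] )]] ++ [E [T [F lit]]]]]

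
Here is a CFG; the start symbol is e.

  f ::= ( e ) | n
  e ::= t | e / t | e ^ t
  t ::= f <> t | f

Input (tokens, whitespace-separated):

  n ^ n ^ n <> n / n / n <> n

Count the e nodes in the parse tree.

5

[e [e [e [e [e [t [f n]]] ^ [t [f n]]] ^ [t [f n] <> [t [f n]]]] / [t [f n]]] / [t [f n] <> [t [f n]]]]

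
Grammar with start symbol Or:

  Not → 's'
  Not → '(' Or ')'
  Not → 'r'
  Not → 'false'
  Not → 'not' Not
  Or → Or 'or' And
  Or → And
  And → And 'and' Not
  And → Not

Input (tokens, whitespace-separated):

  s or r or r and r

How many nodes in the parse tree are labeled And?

[Or [Or [Or [And [Not s]]] or [And [Not r]]] or [And [And [Not r]] and [Not r]]]

4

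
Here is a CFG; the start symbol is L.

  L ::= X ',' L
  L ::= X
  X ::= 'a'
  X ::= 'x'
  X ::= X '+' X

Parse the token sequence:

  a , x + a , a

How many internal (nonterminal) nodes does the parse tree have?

8

[L [X a] , [L [X [X x] + [X a]] , [L [X a]]]]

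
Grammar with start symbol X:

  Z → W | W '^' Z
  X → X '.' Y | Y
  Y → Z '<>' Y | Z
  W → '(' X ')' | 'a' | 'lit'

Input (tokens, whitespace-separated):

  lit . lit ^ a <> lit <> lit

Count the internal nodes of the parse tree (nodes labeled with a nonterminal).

16

[X [X [Y [Z [W lit]]]] . [Y [Z [W lit] ^ [Z [W a]]] <> [Y [Z [W lit]] <> [Y [Z [W lit]]]]]]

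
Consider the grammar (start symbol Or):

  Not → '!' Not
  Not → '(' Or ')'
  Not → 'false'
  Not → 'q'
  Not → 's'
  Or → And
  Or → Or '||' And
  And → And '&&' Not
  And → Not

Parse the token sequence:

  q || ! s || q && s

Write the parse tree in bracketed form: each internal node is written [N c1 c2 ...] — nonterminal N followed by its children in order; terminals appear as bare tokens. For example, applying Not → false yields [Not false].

Or
Or || And
Or || And || And
And || And || And
Not || And || And
q || And || And
q || Not || And
q || ! Not || And
q || ! s || And
q || ! s || And && Not
q || ! s || Not && Not
q || ! s || q && Not
q || ! s || q && s

[Or [Or [Or [And [Not q]]] || [And [Not ! [Not s]]]] || [And [And [Not q]] && [Not s]]]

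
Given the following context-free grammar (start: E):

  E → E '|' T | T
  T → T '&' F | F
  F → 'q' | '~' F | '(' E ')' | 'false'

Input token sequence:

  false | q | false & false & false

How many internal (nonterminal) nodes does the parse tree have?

13

[E [E [E [T [F false]]] | [T [F q]]] | [T [T [T [F false]] & [F false]] & [F false]]]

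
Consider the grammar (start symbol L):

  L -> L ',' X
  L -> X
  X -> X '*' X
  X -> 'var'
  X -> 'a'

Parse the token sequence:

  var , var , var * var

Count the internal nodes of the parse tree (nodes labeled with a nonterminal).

[L [L [L [X var]] , [X var]] , [X [X var] * [X var]]]

8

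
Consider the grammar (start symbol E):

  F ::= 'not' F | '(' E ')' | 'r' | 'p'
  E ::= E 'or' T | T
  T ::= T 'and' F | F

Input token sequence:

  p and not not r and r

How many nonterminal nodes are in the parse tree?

[E [T [T [T [F p]] and [F not [F not [F r]]]] and [F r]]]

9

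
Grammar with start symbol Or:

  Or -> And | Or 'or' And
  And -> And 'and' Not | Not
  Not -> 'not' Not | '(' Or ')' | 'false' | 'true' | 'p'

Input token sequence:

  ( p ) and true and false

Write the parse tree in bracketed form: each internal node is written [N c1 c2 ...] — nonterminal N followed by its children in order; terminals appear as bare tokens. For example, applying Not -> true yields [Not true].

[Or [And [And [And [Not ( [Or [And [Not p]]] )]] and [Not true]] and [Not false]]]

Or
And
And and Not
And and Not and Not
Not and Not and Not
( Or ) and Not and Not
( And ) and Not and Not
( Not ) and Not and Not
( p ) and Not and Not
( p ) and true and Not
( p ) and true and false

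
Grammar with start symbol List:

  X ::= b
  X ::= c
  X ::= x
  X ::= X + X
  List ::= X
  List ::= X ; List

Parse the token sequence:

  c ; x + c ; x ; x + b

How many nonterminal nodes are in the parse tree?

[List [X c] ; [List [X [X x] + [X c]] ; [List [X x] ; [List [X [X x] + [X b]]]]]]

12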